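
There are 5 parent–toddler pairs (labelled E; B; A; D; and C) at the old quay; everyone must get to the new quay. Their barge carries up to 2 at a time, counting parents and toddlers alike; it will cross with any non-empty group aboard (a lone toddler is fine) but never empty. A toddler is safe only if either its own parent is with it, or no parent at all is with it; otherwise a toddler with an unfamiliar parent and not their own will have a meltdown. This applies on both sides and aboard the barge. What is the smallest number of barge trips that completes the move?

Following every safe sequence of crossings from the start, the most of the 10 that can be at the new quay as the barge arrives there on crossings 1, 3, 5, 7 is 2, 3, 4, 5 respectively; the best ever achieved is 5 of 10.
From crossing 9 on, no configuration arises that was not already reachable earlier: only 82 distinct safe configurations (who is on which side, and where the barge is) can ever be reached, none of them has everyone across, and every continuation just revisits them. So no valid plan exists.

impossible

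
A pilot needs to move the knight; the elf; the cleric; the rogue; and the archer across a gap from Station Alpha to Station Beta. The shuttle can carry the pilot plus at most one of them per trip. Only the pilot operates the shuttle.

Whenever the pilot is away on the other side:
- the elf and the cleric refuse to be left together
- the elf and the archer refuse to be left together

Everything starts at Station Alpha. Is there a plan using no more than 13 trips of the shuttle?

Yes

Yes — this plan uses 11 crossings (≤ 13):
1. Pilot goes to Station Beta with the elf.
2. Pilot goes back to Station Alpha alone.
3. Pilot goes to Station Beta with the knight.
4. Pilot goes back to Station Alpha alone.
5. Pilot goes to Station Beta with the cleric.
6. Pilot goes back to Station Alpha with the elf.
7. Pilot goes to Station Beta with the archer.
8. Pilot goes back to Station Alpha alone.
9. Pilot goes to Station Beta with the rogue.
10. Pilot goes back to Station Alpha alone.
11. Pilot goes to Station Beta with the elf.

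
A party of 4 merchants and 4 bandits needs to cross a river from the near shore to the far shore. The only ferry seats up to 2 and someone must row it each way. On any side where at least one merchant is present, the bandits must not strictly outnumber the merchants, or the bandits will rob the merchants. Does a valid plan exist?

No

Following every safe sequence of crossings from the start, the most of the 8 that can be at the far shore as the ferry arrives there on crossings 1, 3, 5 is 2, 3, 4 respectively; the best ever achieved is 4 of 8.
From crossing 7 on, no configuration arises that was not already reachable earlier: only 11 distinct safe configurations (who is on which side, and where the ferry is) can ever be reached, none of them has everyone across, and every continuation just revisits them. They are: 0 merchants + 0 bandits across (ferry back at the start); 0 merchants + 1 bandit across (ferry there); 0 merchants + 1 bandit across (ferry back at the start); 0 merchants + 2 bandits across (ferry there); 0 merchants + 2 bandits across (ferry back at the start); 0 merchants + 3 bandits across (ferry there); 0 merchants + 3 bandits across (ferry back at the start); 0 merchants + 4 bandits across (ferry there); 1 merchant + 1 bandit across (ferry there); 1 merchant + 1 bandit across (ferry back at the start); 2 merchants + 2 bandits across (ferry there). So no valid plan exists.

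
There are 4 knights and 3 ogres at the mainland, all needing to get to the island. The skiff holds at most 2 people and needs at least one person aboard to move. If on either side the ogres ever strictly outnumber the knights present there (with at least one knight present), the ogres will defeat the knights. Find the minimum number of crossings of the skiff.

Counting alone: each trip to the island takes at most 2 across and each return brings at least 1 back, so after t trips out (and t−1 returns) at most 2t − (t−1) of the 7 are across; that first reaches 7 at t = 6, so at least 11 crossings are needed.
The plan below uses exactly 11 crossings, so it is optimal:
1. 2 ogres → the island.  (the mainland: 4K 1O; the island: 0K 2O)
2. 1 ogre ← the mainland.  (the mainland: 4K 2O; the island: 0K 1O)
3. 2 ogres → the island.  (the mainland: 4K 0O; the island: 0K 3O)
4. 1 ogre ← the mainland.  (the mainland: 4K 1O; the island: 0K 2O)
5. 2 knights → the island.  (the mainland: 2K 1O; the island: 2K 2O)
6. 1 ogre ← the mainland.  (the mainland: 2K 2O; the island: 2K 1O)
7. 1 knight and 1 ogre → the island.  (the mainland: 1K 1O; the island: 3K 2O)
8. 1 knight ← the mainland.  (the mainland: 2K 1O; the island: 2K 2O)
9. 1 knight and 1 ogre → the island.  (the mainland: 1K 0O; the island: 3K 3O)
10. 1 ogre ← the mainland.  (the mainland: 1K 1O; the island: 3K 2O)
11. 1 knight and 1 ogre → the island.  (the mainland: 0K 0O; the island: 4K 3O)

11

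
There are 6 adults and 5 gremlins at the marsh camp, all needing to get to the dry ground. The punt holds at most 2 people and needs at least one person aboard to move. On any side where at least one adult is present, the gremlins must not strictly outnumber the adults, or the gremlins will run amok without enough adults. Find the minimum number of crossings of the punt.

19

Counting alone: each trip to the dry ground takes at most 2 across and each return brings at least 1 back, so after t trips out (and t−1 returns) at most 2t − (t−1) of the 11 are across; that first reaches 11 at t = 10, so at least 19 crossings are needed.
The plan below uses exactly 19 crossings, so it is optimal:
1. 2 gremlins → the dry ground.  (the marsh camp: 6A 3G; the dry ground: 0A 2G)
2. 1 gremlin ← the marsh camp.  (the marsh camp: 6A 4G; the dry ground: 0A 1G)
3. 2 gremlins → the dry ground.  (the marsh camp: 6A 2G; the dry ground: 0A 3G)
4. 1 gremlin ← the marsh camp.  (the marsh camp: 6A 3G; the dry ground: 0A 2G)
5. 2 adults → the dry ground.  (the marsh camp: 4A 3G; the dry ground: 2A 2G)
6. 1 gremlin ← the marsh camp.  (the marsh camp: 4A 4G; the dry ground: 2A 1G)
7. 1 adult and 1 gremlin → the dry ground.  (the marsh camp: 3A 3G; the dry ground: 3A 2G)
8. 1 adult ← the marsh camp.  (the marsh camp: 4A 3G; the dry ground: 2A 2G)
9. 1 adult and 1 gremlin → the dry ground.  (the marsh camp: 3A 2G; the dry ground: 3A 3G)
10. 1 gremlin ← the marsh camp.  (the marsh camp: 3A 3G; the dry ground: 3A 2G)
11. 1 adult and 1 gremlin → the dry ground.  (the marsh camp: 2A 2G; the dry ground: 4A 3G)
12. 1 adult ← the marsh camp.  (the marsh camp: 3A 2G; the dry ground: 3A 3G)
13. 1 adult and 1 gremlin → the dry ground.  (the marsh camp: 2A 1G; the dry ground: 4A 4G)
14. 1 gremlin ← the marsh camp.  (the marsh camp: 2A 2G; the dry ground: 4A 3G)
15. 1 adult and 1 gremlin → the dry ground.  (the marsh camp: 1A 1G; the dry ground: 5A 4G)
16. 1 adult ← the marsh camp.  (the marsh camp: 2A 1G; the dry ground: 4A 4G)
17. 1 adult and 1 gremlin → the dry ground.  (the marsh camp: 1A 0G; the dry ground: 5A 5G)
18. 1 gremlin ← the marsh camp.  (the marsh camp: 1A 1G; the dry ground: 5A 4G)
19. 1 adult and 1 gremlin → the dry ground.  (the marsh camp: 0A 0G; the dry ground: 6A 5G)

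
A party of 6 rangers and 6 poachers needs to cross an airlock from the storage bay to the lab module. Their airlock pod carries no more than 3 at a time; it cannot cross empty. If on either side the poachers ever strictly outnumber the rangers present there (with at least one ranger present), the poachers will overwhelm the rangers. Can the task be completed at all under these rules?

Following every safe sequence of crossings from the start, the most of the 12 that can be at the lab module as the airlock pod arrives there on crossings 1, 3, 5 is 3, 5, 6 respectively; the best ever achieved is 6 of 12.
From crossing 7 on, no configuration arises that was not already reachable earlier: only 17 distinct safe configurations (who is on which side, and where the airlock pod is) can ever be reached, none of them has everyone across, and every continuation just revisits them. They are: 0 rangers + 0 poachers across (airlock pod back at the start); 0 rangers + 1 poacher across (airlock pod there); 0 rangers + 1 poacher across (airlock pod back at the start); 0 rangers + 2 poachers across (airlock pod there); 0 rangers + 2 poachers across (airlock pod back at the start); 0 rangers + 3 poachers across (airlock pod there); 0 rangers + 3 poachers across (airlock pod back at the start); 0 rangers + 4 poachers across (airlock pod there); 0 rangers + 4 poachers across (airlock pod back at the start); 0 rangers + 5 poachers across (airlock pod there); 0 rangers + 5 poachers across (airlock pod back at the start); 0 rangers + 6 poachers across (airlock pod there); 1 ranger + 1 poacher across (airlock pod there); 1 ranger + 1 poacher across (airlock pod back at the start); 2 rangers + 2 poachers across (airlock pod there); 2 rangers + 2 poachers across (airlock pod back at the start); 3 rangers + 3 poachers across (airlock pod there). So no valid plan exists.

No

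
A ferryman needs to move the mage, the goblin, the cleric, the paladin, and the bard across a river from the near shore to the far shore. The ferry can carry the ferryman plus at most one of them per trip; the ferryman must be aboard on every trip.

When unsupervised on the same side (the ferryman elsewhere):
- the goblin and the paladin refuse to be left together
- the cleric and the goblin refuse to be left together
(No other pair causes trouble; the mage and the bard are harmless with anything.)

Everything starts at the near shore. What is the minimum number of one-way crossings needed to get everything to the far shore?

Counting alone: the ferryman can take at most 1 across per trip to the far shore, so moving all 5 needs at least 5 loaded trips out, with a return between consecutive ones — at least 9 crossings.
The safety rule pushes this higher. Following every safe sequence of crossings, the most of the 5 that can be at the far shore as the ferry arrives there on crossing 9 is 4 — never all 5.
So no plan with fewer than 11 crossings exists, and this one achieves 11:
1. Ferryman goes to the far shore with the goblin.  [the near shore: the bard, the cleric, the mage, the paladin | the far shore: the goblin]
2. Ferryman goes back to the near shore alone.  [the near shore: the bard, the cleric, the mage, the paladin | the far shore: the goblin]
3. Ferryman goes to the far shore with the mage.  [the near shore: the bard, the cleric, the paladin | the far shore: the goblin, the mage]
4. Ferryman goes back to the near shore alone.  [the near shore: the bard, the cleric, the paladin | the far shore: the goblin, the mage]
5. Ferryman goes to the far shore with the cleric.  [the near shore: the bard, the paladin | the far shore: the cleric, the goblin, the mage]
6. Ferryman goes back to the near shore with the goblin.  [the near shore: the bard, the goblin, the paladin | the far shore: the cleric, the mage]
7. Ferryman goes to the far shore with the paladin.  [the near shore: the bard, the goblin | the far shore: the cleric, the mage, the paladin]
8. Ferryman goes back to the near shore alone.  [the near shore: the bard, the goblin | the far shore: the cleric, the mage, the paladin]
9. Ferryman goes to the far shore with the bard.  [the near shore: the goblin | the far shore: the bard, the cleric, the mage, the paladin]
10. Ferryman goes back to the near shore alone.  [the near shore: the goblin | the far shore: the bard, the cleric, the mage, the paladin]
11. Ferryman goes to the far shore with the goblin.  [the near shore: — | the far shore: the bard, the cleric, the goblin, the mage, the paladin]

11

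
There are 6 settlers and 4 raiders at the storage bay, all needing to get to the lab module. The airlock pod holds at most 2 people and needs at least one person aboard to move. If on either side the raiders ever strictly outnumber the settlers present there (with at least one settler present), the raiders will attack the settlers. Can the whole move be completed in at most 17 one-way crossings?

Yes

Yes — this plan uses 17 crossings (≤ 17):
1. 2 raiders → the lab module.  (the storage bay: 6S 2R; the lab module: 0S 2R)
2. 1 raider ← the storage bay.  (the storage bay: 6S 3R; the lab module: 0S 1R)
3. 2 raiders → the lab module.  (the storage bay: 6S 1R; the lab module: 0S 3R)
4. 1 raider ← the storage bay.  (the storage bay: 6S 2R; the lab module: 0S 2R)
5. 2 settlers → the lab module.  (the storage bay: 4S 2R; the lab module: 2S 2R)
6. 1 raider ← the storage bay.  (the storage bay: 4S 3R; the lab module: 2S 1R)
7. 1 settler and 1 raider → the lab module.  (the storage bay: 3S 2R; the lab module: 3S 2R)
8. 1 raider ← the storage bay.  (the storage bay: 3S 3R; the lab module: 3S 1R)
9. 2 raiders → the lab module.  (the storage bay: 3S 1R; the lab module: 3S 3R)
10. 1 raider ← the storage bay.  (the storage bay: 3S 2R; the lab module: 3S 2R)
11. 1 settler and 1 raider → the lab module.  (the storage bay: 2S 1R; the lab module: 4S 3R)
12. 1 raider ← the storage bay.  (the storage bay: 2S 2R; the lab module: 4S 2R)
13. 2 raiders → the lab module.  (the storage bay: 2S 0R; the lab module: 4S 4R)
14. 1 raider ← the storage bay.  (the storage bay: 2S 1R; the lab module: 4S 3R)
15. 1 settler and 1 raider → the lab module.  (the storage bay: 1S 0R; the lab module: 5S 4R)
16. 1 raider ← the storage bay.  (the storage bay: 1S 1R; the lab module: 5S 3R)
17. 1 settler and 1 raider → the lab module.  (the storage bay: 0S 0R; the lab module: 6S 4R)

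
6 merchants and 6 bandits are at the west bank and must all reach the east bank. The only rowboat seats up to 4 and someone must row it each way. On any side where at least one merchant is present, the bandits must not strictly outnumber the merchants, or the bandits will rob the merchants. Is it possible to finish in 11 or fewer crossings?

Yes

Yes — this plan uses 9 crossings (≤ 11):
1. 2 bandits → the east bank.  (the west bank: 6M 4B; the east bank: 0M 2B)
2. 1 bandit ← the west bank.  (the west bank: 6M 5B; the east bank: 0M 1B)
3. 4 bandits → the east bank.  (the west bank: 6M 1B; the east bank: 0M 5B)
4. 1 bandit ← the west bank.  (the west bank: 6M 2B; the east bank: 0M 4B)
5. 4 merchants → the east bank.  (the west bank: 2M 2B; the east bank: 4M 4B)
6. 1 merchant and 1 bandit ← the west bank.  (the west bank: 3M 3B; the east bank: 3M 3B)
7. 2 merchants and 2 bandits → the east bank.  (the west bank: 1M 1B; the east bank: 5M 5B)
8. 1 merchant and 1 bandit ← the west bank.  (the west bank: 2M 2B; the east bank: 4M 4B)
9. 2 merchants and 2 bandits → the east bank.  (the west bank: 0M 0B; the east bank: 6M 6B)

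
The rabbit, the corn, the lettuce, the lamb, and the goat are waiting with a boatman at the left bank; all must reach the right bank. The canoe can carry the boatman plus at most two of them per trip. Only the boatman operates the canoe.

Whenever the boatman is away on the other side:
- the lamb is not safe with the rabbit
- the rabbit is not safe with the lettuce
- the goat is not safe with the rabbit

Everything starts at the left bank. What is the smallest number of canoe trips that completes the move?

5

Counting alone: the boatman can take at most 2 across per trip to the right bank, so moving all 5 needs at least 3 loaded trips out, with a return between consecutive ones — at least 5 crossings.
The plan below uses exactly 5 crossings, so it is optimal:
1. Boatman goes to the right bank with the corn and the rabbit.  [the left bank: the goat, the lamb, the lettuce | the right bank: the corn, the rabbit]
2. Boatman goes back to the left bank alone.  [the left bank: the goat, the lamb, the lettuce | the right bank: the corn, the rabbit]
3. Boatman goes to the right bank with the lamb and the lettuce.  [the left bank: the goat | the right bank: the corn, the lamb, the lettuce, the rabbit]
4. Boatman goes back to the left bank with the rabbit.  [the left bank: the goat, the rabbit | the right bank: the corn, the lamb, the lettuce]
5. Boatman goes to the right bank with the goat and the rabbit.  [the left bank: — | the right bank: the corn, the goat, the lamb, the lettuce, the rabbit]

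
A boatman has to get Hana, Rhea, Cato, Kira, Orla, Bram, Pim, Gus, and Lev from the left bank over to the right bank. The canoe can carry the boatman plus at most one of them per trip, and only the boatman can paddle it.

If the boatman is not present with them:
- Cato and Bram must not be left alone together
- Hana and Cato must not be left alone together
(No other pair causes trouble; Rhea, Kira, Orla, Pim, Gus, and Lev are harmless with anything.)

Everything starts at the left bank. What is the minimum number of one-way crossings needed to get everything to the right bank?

Counting alone: the boatman can take at most 1 across per trip to the right bank, so moving all 9 needs at least 9 loaded trips out, with a return between consecutive ones — at least 17 crossings.
The safety rule pushes this higher. Following every safe sequence of crossings, the most of the 9 that can be at the right bank as the canoe arrives there on crossing 17 is 8 — never all 9.
So no plan with fewer than 19 crossings exists, and this one achieves 19:
1. Boatman goes to the right bank with Cato.
2. Boatman goes back to the left bank alone.
3. Boatman goes to the right bank with Hana.
4. Boatman goes back to the left bank with Cato.
5. Boatman goes to the right bank with Bram.
6. Boatman goes back to the left bank alone.
7. Boatman goes to the right bank with Rhea.
8. Boatman goes back to the left bank alone.
9. Boatman goes to the right bank with Kira.
10. Boatman goes back to the left bank alone.
11. Boatman goes to the right bank with Orla.
12. Boatman goes back to the left bank alone.
13. Boatman goes to the right bank with Pim.
14. Boatman goes back to the left bank alone.
15. Boatman goes to the right bank with Gus.
16. Boatman goes back to the left bank alone.
17. Boatman goes to the right bank with Lev.
18. Boatman goes back to the left bank alone.
19. Boatman goes to the right bank with Cato.

19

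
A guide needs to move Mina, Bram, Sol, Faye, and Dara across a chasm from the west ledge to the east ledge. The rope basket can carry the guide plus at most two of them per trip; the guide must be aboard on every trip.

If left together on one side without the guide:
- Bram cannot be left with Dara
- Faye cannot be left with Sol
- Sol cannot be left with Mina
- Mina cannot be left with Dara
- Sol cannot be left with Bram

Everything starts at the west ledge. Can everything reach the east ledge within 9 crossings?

Yes

Yes — this plan uses 7 crossings (≤ 9):
1. Guide goes to the east ledge with Dara and Sol.  [the west ledge: Bram, Faye, Mina | the east ledge: Dara, Sol]
2. Guide goes back to the west ledge alone.  [the west ledge: Bram, Faye, Mina | the east ledge: Dara, Sol]
3. Guide goes to the east ledge with Mina.  [the west ledge: Bram, Faye | the east ledge: Dara, Mina, Sol]
4. Guide goes back to the west ledge with Dara and Sol.  [the west ledge: Bram, Dara, Faye, Sol | the east ledge: Mina]
5. Guide goes to the east ledge with Bram and Faye.  [the west ledge: Dara, Sol | the east ledge: Bram, Faye, Mina]
6. Guide goes back to the west ledge alone.  [the west ledge: Dara, Sol | the east ledge: Bram, Faye, Mina]
7. Guide goes to the east ledge with Dara and Sol.  [the west ledge: — | the east ledge: Bram, Dara, Faye, Mina, Sol]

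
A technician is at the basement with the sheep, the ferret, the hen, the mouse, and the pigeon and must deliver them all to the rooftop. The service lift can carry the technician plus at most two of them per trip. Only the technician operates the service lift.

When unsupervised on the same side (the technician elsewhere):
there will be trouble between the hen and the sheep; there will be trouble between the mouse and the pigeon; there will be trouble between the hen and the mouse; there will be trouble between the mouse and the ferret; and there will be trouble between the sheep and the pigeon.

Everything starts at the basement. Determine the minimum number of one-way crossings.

7

Counting alone: the technician can take at most 2 across per trip to the rooftop, so moving all 5 needs at least 3 loaded trips out, with a return between consecutive ones — at least 5 crossings.
The safety rule pushes this higher. Following every safe sequence of crossings, the most of the 5 that can be at the rooftop as the service lift arrives there on crossing 5 is 4 — never all 5.
So no plan with fewer than 7 crossings exists, and this one achieves 7:
1. Technician goes to the rooftop with the mouse and the sheep.
2. Technician goes back to the basement alone.
3. Technician goes to the rooftop with the ferret.
4. Technician goes back to the basement with the mouse.
5. Technician goes to the rooftop with the hen and the pigeon.
6. Technician goes back to the basement with the sheep.
7. Technician goes to the rooftop with the mouse and the sheep.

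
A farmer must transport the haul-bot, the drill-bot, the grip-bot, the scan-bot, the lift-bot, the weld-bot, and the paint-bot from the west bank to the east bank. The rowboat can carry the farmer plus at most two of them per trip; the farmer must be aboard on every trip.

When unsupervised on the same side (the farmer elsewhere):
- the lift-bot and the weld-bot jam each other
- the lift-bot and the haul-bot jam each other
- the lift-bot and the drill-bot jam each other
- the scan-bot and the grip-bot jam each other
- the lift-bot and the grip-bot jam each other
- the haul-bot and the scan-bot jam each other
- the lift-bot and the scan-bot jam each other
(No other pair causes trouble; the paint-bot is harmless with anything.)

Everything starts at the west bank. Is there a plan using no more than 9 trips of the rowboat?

No

Counting alone: the farmer can take at most 2 across per trip to the east bank, so moving all 7 needs at least 4 loaded trips out, with a return between consecutive ones — at least 7 crossings.
The safety rule pushes this higher. Following every safe sequence of crossings, the most of the 7 that can be at the east bank as the rowboat arrives there on crossings 7, 9 is 5, 6 respectively — never all 7.
So the move cannot be finished within 9 crossings. (The shortest complete plan takes 11:)
1. Farmer goes to the east bank with the lift-bot and the scan-bot.  [the west bank: the drill-bot, the grip-bot, the haul-bot, the paint-bot, the weld-bot | the east bank: the lift-bot, the scan-bot]
2. Farmer goes back to the west bank with the scan-bot.  [the west bank: the drill-bot, the grip-bot, the haul-bot, the paint-bot, the scan-bot, the weld-bot | the east bank: the lift-bot]
3. Farmer goes to the east bank with the grip-bot and the haul-bot.  [the west bank: the drill-bot, the paint-bot, the scan-bot, the weld-bot | the east bank: the grip-bot, the haul-bot, the lift-bot]
4. Farmer goes back to the west bank with the lift-bot.  [the west bank: the drill-bot, the lift-bot, the paint-bot, the scan-bot, the weld-bot | the east bank: the grip-bot, the haul-bot]
5. Farmer goes to the east bank with the drill-bot and the lift-bot.  [the west bank: the paint-bot, the scan-bot, the weld-bot | the east bank: the drill-bot, the grip-bot, the haul-bot, the lift-bot]
6. Farmer goes back to the west bank with the lift-bot.  [the west bank: the lift-bot, the paint-bot, the scan-bot, the weld-bot | the east bank: the drill-bot, the grip-bot, the haul-bot]
7. Farmer goes to the east bank with the scan-bot and the weld-bot.  [the west bank: the lift-bot, the paint-bot | the east bank: the drill-bot, the grip-bot, the haul-bot, the scan-bot, the weld-bot]
8. Farmer goes back to the west bank with the scan-bot.  [the west bank: the lift-bot, the paint-bot, the scan-bot | the east bank: the drill-bot, the grip-bot, the haul-bot, the weld-bot]
9. Farmer goes to the east bank with the paint-bot and the scan-bot.  [the west bank: the lift-bot | the east bank: the drill-bot, the grip-bot, the haul-bot, the paint-bot, the scan-bot, the weld-bot]
10. Farmer goes back to the west bank with the scan-bot.  [the west bank: the lift-bot, the scan-bot | the east bank: the drill-bot, the grip-bot, the haul-bot, the paint-bot, the weld-bot]
11. Farmer goes to the east bank with the lift-bot and the scan-bot.  [the west bank: — | the east bank: the drill-bot, the grip-bot, the haul-bot, the lift-bot, the paint-bot, the scan-bot, the weld-bot]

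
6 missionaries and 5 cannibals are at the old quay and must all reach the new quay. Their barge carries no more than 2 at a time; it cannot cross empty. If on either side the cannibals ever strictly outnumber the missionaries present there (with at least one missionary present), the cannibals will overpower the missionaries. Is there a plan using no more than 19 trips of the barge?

Yes

Yes — this plan uses 19 crossings (≤ 19):
1. 2 cannibals → the new quay.  (the old quay: 6M 3C; the new quay: 0M 2C)
2. 1 cannibal ← the old quay.  (the old quay: 6M 4C; the new quay: 0M 1C)
3. 2 cannibals → the new quay.  (the old quay: 6M 2C; the new quay: 0M 3C)
4. 1 cannibal ← the old quay.  (the old quay: 6M 3C; the new quay: 0M 2C)
5. 2 missionaries → the new quay.  (the old quay: 4M 3C; the new quay: 2M 2C)
6. 1 cannibal ← the old quay.  (the old quay: 4M 4C; the new quay: 2M 1C)
7. 1 missionary and 1 cannibal → the new quay.  (the old quay: 3M 3C; the new quay: 3M 2C)
8. 1 missionary ← the old quay.  (the old quay: 4M 3C; the new quay: 2M 2C)
9. 1 missionary and 1 cannibal → the new quay.  (the old quay: 3M 2C; the new quay: 3M 3C)
10. 1 cannibal ← the old quay.  (the old quay: 3M 3C; the new quay: 3M 2C)
11. 1 missionary and 1 cannibal → the new quay.  (the old quay: 2M 2C; the new quay: 4M 3C)
12. 1 missionary ← the old quay.  (the old quay: 3M 2C; the new quay: 3M 3C)
13. 1 missionary and 1 cannibal → the new quay.  (the old quay: 2M 1C; the new quay: 4M 4C)
14. 1 cannibal ← the old quay.  (the old quay: 2M 2C; the new quay: 4M 3C)
15. 1 missionary and 1 cannibal → the new quay.  (the old quay: 1M 1C; the new quay: 5M 4C)
16. 1 missionary ← the old quay.  (the old quay: 2M 1C; the new quay: 4M 4C)
17. 1 missionary and 1 cannibal → the new quay.  (the old quay: 1M 0C; the new quay: 5M 5C)
18. 1 cannibal ← the old quay.  (the old quay: 1M 1C; the new quay: 5M 4C)
19. 1 missionary and 1 cannibal → the new quay.  (the old quay: 0M 0C; the new quay: 6M 5C)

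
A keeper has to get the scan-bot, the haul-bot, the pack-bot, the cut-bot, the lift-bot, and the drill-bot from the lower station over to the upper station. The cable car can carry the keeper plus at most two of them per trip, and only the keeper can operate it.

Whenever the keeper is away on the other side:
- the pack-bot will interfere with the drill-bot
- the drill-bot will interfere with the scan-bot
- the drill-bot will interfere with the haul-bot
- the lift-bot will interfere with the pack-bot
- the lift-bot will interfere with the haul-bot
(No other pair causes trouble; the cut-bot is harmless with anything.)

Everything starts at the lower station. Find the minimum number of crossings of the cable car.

Counting alone: the keeper can take at most 2 across per trip to the upper station, so moving all 6 needs at least 3 loaded trips out, with a return between consecutive ones — at least 5 crossings.
The safety rule pushes this higher. Following every safe sequence of crossings, the most of the 6 that can be at the upper station as the cable car arrives there on crossing 5 is 5 — never all 6.
So no plan with fewer than 7 crossings exists, and this one achieves 7:
1. Keeper goes to the upper station with the drill-bot and the lift-bot.  [the lower station: the cut-bot, the haul-bot, the pack-bot, the scan-bot | the upper station: the drill-bot, the lift-bot]
2. Keeper goes back to the lower station alone.  [the lower station: the cut-bot, the haul-bot, the pack-bot, the scan-bot | the upper station: the drill-bot, the lift-bot]
3. Keeper goes to the upper station with the haul-bot and the scan-bot.  [the lower station: the cut-bot, the pack-bot | the upper station: the drill-bot, the haul-bot, the lift-bot, the scan-bot]
4. Keeper goes back to the lower station with the drill-bot and the lift-bot.  [the lower station: the cut-bot, the drill-bot, the lift-bot, the pack-bot | the upper station: the haul-bot, the scan-bot]
5. Keeper goes to the upper station with the cut-bot and the pack-bot.  [the lower station: the drill-bot, the lift-bot | the upper station: the cut-bot, the haul-bot, the pack-bot, the scan-bot]
6. Keeper goes back to the lower station alone.  [the lower station: the drill-bot, the lift-bot | the upper station: the cut-bot, the haul-bot, the pack-bot, the scan-bot]
7. Keeper goes to the upper station with the drill-bot and the lift-bot.  [the lower station: — | the upper station: the cut-bot, the drill-bot, the haul-bot, the lift-bot, the pack-bot, the scan-bot]

7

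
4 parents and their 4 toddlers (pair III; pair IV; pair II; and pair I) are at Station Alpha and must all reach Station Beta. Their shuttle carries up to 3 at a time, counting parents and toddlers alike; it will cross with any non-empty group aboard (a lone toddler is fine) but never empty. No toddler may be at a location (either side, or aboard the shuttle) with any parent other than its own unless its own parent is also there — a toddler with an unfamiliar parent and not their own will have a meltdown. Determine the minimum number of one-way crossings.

Counting alone: each trip to Station Beta takes at most 3 across and each return brings at least 1 back, so after t trips out (and t−1 returns) at most 3t − (t−1) of the 8 are across; that first reaches 8 at t = 4, so at least 7 crossings are needed.
The safety rule pushes this higher. Following every safe sequence of crossings, the most of the 8 that can be at Station Beta as the shuttle arrives there on crossing 7 is 7 — never all 8.
So no plan with fewer than 9 crossings exists, and this one achieves 9:
1. parent III and toddler III cross → Station Beta.
2. parent III crosses ← Station Alpha.
3. parent III, parent IV, and toddler IV cross → Station Beta.
4. parent III and toddler III cross ← Station Alpha.
5. parent I, parent II, and parent III cross → Station Beta.
6. toddler IV crosses ← Station Alpha.
7. toddler III and toddler IV cross → Station Beta.
8. toddler III crosses ← Station Alpha.
9. toddler I, toddler II, and toddler III cross → Station Beta.

9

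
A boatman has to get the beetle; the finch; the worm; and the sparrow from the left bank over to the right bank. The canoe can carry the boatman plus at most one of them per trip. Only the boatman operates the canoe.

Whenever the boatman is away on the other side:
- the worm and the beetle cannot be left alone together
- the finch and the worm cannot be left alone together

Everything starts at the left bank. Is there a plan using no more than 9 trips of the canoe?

Yes — this plan uses 9 crossings (≤ 9):
1. Boatman goes to the right bank with the worm.
2. Boatman goes back to the left bank alone.
3. Boatman goes to the right bank with the beetle.
4. Boatman goes back to the left bank with the worm.
5. Boatman goes to the right bank with the finch.
6. Boatman goes back to the left bank alone.
7. Boatman goes to the right bank with the sparrow.
8. Boatman goes back to the left bank alone.
9. Boatman goes to the right bank with the worm.

Yes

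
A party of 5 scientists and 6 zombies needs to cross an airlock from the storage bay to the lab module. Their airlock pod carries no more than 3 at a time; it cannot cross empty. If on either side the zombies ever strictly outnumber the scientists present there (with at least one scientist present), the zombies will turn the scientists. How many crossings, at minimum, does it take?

The zombies already outnumber the scientists at the storage bay before anyone moves, so the starting position itself is disallowed.

impossible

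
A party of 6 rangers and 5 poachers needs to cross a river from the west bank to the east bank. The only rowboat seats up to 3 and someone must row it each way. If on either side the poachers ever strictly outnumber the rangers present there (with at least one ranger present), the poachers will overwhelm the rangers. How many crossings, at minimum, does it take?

Counting alone: each trip to the east bank takes at most 3 across and each return brings at least 1 back, so after t trips out (and t−1 returns) at most 3t − (t−1) of the 11 are across; that first reaches 11 at t = 5, so at least 9 crossings are needed.
The plan below uses exactly 9 crossings, so it is optimal:
1. 3 poachers → the east bank.  (the west bank: 6R 2P; the east bank: 0R 3P)
2. 1 poacher ← the west bank.  (the west bank: 6R 3P; the east bank: 0R 2P)
3. 3 rangers → the east bank.  (the west bank: 3R 3P; the east bank: 3R 2P)
4. 1 ranger ← the west bank.  (the west bank: 4R 3P; the east bank: 2R 2P)
5. 2 rangers and 1 poacher → the east bank.  (the west bank: 2R 2P; the east bank: 4R 3P)
6. 1 ranger ← the west bank.  (the west bank: 3R 2P; the east bank: 3R 3P)
7. 2 rangers and 1 poacher → the east bank.  (the west bank: 1R 1P; the east bank: 5R 4P)
8. 1 ranger ← the west bank.  (the west bank: 2R 1P; the east bank: 4R 4P)
9. 2 rangers and 1 poacher → the east bank.  (the west bank: 0R 0P; the east bank: 6R 5P)

9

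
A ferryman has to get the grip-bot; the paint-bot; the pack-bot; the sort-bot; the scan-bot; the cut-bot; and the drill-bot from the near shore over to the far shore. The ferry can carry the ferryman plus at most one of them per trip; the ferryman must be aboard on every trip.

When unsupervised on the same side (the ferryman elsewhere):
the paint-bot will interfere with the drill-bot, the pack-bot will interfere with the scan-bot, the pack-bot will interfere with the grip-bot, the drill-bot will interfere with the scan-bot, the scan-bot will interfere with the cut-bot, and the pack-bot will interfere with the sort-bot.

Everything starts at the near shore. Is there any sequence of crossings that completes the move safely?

Whatever the first load, the items left behind include a forbidden pair without the ferryman. No opening move is safe, so no plan exists.

No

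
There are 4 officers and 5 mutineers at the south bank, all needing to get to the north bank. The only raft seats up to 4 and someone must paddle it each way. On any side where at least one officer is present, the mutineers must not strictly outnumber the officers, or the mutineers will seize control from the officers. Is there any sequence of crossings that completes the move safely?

The mutineers already outnumber the officers at the south bank before anyone moves, so the starting position itself is disallowed.

No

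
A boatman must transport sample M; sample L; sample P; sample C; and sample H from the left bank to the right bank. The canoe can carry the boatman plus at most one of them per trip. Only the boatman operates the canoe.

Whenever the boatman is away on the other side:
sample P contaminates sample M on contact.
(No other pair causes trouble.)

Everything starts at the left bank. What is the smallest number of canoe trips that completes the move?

Counting alone: the boatman can take at most 1 across per trip to the right bank, so moving all 5 needs at least 5 loaded trips out, with a return between consecutive ones — at least 9 crossings.
The plan below uses exactly 9 crossings, so it is optimal:
1. Boatman goes to the right bank with sample M.
2. Boatman goes back to the left bank alone.
3. Boatman goes to the right bank with sample L.
4. Boatman goes back to the left bank alone.
5. Boatman goes to the right bank with sample C.
6. Boatman goes back to the left bank alone.
7. Boatman goes to the right bank with sample H.
8. Boatman goes back to the left bank alone.
9. Boatman goes to the right bank with sample P.

9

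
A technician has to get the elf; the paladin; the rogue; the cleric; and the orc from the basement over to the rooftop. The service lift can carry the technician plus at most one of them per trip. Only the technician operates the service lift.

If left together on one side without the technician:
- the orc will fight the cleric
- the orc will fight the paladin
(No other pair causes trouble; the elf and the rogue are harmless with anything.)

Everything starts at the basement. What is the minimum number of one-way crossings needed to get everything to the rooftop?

Counting alone: the technician can take at most 1 across per trip to the rooftop, so moving all 5 needs at least 5 loaded trips out, with a return between consecutive ones — at least 9 crossings.
The safety rule pushes this higher. Following every safe sequence of crossings, the most of the 5 that can be at the rooftop as the service lift arrives there on crossing 9 is 4 — never all 5.
So no plan with fewer than 11 crossings exists, and this one achieves 11:
1. Technician goes to the rooftop with the orc.  [the basement: the cleric, the elf, the paladin, the rogue | the rooftop: the orc]
2. Technician goes back to the basement alone.  [the basement: the cleric, the elf, the paladin, the rogue | the rooftop: the orc]
3. Technician goes to the rooftop with the elf.  [the basement: the cleric, the paladin, the rogue | the rooftop: the elf, the orc]
4. Technician goes back to the basement alone.  [the basement: the cleric, the paladin, the rogue | the rooftop: the elf, the orc]
5. Technician goes to the rooftop with the paladin.  [the basement: the cleric, the rogue | the rooftop: the elf, the orc, the paladin]
6. Technician goes back to the basement with the orc.  [the basement: the cleric, the orc, the rogue | the rooftop: the elf, the paladin]
7. Technician goes to the rooftop with the cleric.  [the basement: the orc, the rogue | the rooftop: the cleric, the elf, the paladin]
8. Technician goes back to the basement alone.  [the basement: the orc, the rogue | the rooftop: the cleric, the elf, the paladin]
9. Technician goes to the rooftop with the rogue.  [the basement: the orc | the rooftop: the cleric, the elf, the paladin, the rogue]
10. Technician goes back to the basement alone.  [the basement: the orc | the rooftop: the cleric, the elf, the paladin, the rogue]
11. Technician goes to the rooftop with the orc.  [the basement: — | the rooftop: the cleric, the elf, the orc, the paladin, the rogue]

11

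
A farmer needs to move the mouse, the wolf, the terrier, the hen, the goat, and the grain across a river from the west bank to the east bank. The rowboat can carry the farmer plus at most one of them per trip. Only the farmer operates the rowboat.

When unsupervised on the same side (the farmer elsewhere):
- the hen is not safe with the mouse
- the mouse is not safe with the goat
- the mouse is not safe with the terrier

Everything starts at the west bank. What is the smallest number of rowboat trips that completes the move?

Following every safe sequence of crossings from the start, the most of the 6 that can be at the east bank as the rowboat arrives there on crossings 1, 3, 5, 7 is 1, 2, 3, 4 respectively; the best ever achieved is 4 of 6.
From crossing 9 on, no configuration arises that was not already reachable earlier: only 36 distinct safe configurations (who is on which side, and where the rowboat is) can ever be reached, none of them has everyone across, and every continuation just revisits them. So no valid plan exists.

impossible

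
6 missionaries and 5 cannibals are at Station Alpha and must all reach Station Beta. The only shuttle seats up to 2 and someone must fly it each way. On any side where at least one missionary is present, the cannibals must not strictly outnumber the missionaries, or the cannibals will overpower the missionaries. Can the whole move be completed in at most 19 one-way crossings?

Yes — this plan uses 19 crossings (≤ 19):
1. 2 cannibals → Station Beta.  (Station Alpha: 6M 3C; Station Beta: 0M 2C)
2. 1 cannibal ← Station Alpha.  (Station Alpha: 6M 4C; Station Beta: 0M 1C)
3. 2 cannibals → Station Beta.  (Station Alpha: 6M 2C; Station Beta: 0M 3C)
4. 1 cannibal ← Station Alpha.  (Station Alpha: 6M 3C; Station Beta: 0M 2C)
5. 2 missionaries → Station Beta.  (Station Alpha: 4M 3C; Station Beta: 2M 2C)
6. 1 cannibal ← Station Alpha.  (Station Alpha: 4M 4C; Station Beta: 2M 1C)
7. 1 missionary and 1 cannibal → Station Beta.  (Station Alpha: 3M 3C; Station Beta: 3M 2C)
8. 1 missionary ← Station Alpha.  (Station Alpha: 4M 3C; Station Beta: 2M 2C)
9. 1 missionary and 1 cannibal → Station Beta.  (Station Alpha: 3M 2C; Station Beta: 3M 3C)
10. 1 cannibal ← Station Alpha.  (Station Alpha: 3M 3C; Station Beta: 3M 2C)
11. 1 missionary and 1 cannibal → Station Beta.  (Station Alpha: 2M 2C; Station Beta: 4M 3C)
12. 1 missionary ← Station Alpha.  (Station Alpha: 3M 2C; Station Beta: 3M 3C)
13. 1 missionary and 1 cannibal → Station Beta.  (Station Alpha: 2M 1C; Station Beta: 4M 4C)
14. 1 cannibal ← Station Alpha.  (Station Alpha: 2M 2C; Station Beta: 4M 3C)
15. 1 missionary and 1 cannibal → Station Beta.  (Station Alpha: 1M 1C; Station Beta: 5M 4C)
16. 1 missionary ← Station Alpha.  (Station Alpha: 2M 1C; Station Beta: 4M 4C)
17. 1 missionary and 1 cannibal → Station Beta.  (Station Alpha: 1M 0C; Station Beta: 5M 5C)
18. 1 cannibal ← Station Alpha.  (Station Alpha: 1M 1C; Station Beta: 5M 4C)
19. 1 missionary and 1 cannibal → Station Beta.  (Station Alpha: 0M 0C; Station Beta: 6M 5C)

Yes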